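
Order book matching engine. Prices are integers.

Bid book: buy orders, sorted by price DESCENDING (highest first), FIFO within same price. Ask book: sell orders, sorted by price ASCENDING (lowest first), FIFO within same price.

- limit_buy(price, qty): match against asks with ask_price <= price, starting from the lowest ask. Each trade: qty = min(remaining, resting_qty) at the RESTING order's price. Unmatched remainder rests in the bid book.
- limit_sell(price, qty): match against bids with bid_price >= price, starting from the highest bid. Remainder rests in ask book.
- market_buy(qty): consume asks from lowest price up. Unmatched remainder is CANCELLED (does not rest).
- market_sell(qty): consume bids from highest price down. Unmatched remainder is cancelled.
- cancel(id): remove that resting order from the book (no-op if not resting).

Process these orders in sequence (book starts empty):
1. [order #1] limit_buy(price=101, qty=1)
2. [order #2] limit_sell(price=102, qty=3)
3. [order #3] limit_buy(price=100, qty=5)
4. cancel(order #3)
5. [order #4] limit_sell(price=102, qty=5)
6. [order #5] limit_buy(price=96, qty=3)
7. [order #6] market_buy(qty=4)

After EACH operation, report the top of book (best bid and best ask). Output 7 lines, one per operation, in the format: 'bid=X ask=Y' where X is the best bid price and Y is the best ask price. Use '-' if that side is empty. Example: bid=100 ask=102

After op 1 [order #1] limit_buy(price=101, qty=1): fills=none; bids=[#1:1@101] asks=[-]
After op 2 [order #2] limit_sell(price=102, qty=3): fills=none; bids=[#1:1@101] asks=[#2:3@102]
After op 3 [order #3] limit_buy(price=100, qty=5): fills=none; bids=[#1:1@101 #3:5@100] asks=[#2:3@102]
After op 4 cancel(order #3): fills=none; bids=[#1:1@101] asks=[#2:3@102]
After op 5 [order #4] limit_sell(price=102, qty=5): fills=none; bids=[#1:1@101] asks=[#2:3@102 #4:5@102]
After op 6 [order #5] limit_buy(price=96, qty=3): fills=none; bids=[#1:1@101 #5:3@96] asks=[#2:3@102 #4:5@102]
After op 7 [order #6] market_buy(qty=4): fills=#6x#2:3@102 #6x#4:1@102; bids=[#1:1@101 #5:3@96] asks=[#4:4@102]

Answer: bid=101 ask=-
bid=101 ask=102
bid=101 ask=102
bid=101 ask=102
bid=101 ask=102
bid=101 ask=102
bid=101 ask=102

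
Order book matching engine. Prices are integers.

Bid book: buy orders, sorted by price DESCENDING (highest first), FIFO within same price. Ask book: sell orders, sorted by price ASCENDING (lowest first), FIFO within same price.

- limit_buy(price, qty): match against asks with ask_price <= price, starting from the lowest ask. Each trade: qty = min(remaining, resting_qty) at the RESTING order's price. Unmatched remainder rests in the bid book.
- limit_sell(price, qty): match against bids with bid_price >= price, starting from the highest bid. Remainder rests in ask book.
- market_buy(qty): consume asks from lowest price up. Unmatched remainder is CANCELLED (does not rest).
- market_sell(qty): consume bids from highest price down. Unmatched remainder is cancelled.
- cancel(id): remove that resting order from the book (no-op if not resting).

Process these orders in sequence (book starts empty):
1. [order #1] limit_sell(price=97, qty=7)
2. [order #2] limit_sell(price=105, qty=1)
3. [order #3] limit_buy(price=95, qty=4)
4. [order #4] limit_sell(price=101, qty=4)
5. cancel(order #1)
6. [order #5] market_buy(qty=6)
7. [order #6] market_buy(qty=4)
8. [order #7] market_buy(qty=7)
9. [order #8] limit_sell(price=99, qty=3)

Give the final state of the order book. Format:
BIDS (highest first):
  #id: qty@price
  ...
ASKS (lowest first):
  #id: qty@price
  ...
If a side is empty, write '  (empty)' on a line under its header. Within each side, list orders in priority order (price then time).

Answer: BIDS (highest first):
  #3: 4@95
ASKS (lowest first):
  #8: 3@99

Derivation:
After op 1 [order #1] limit_sell(price=97, qty=7): fills=none; bids=[-] asks=[#1:7@97]
After op 2 [order #2] limit_sell(price=105, qty=1): fills=none; bids=[-] asks=[#1:7@97 #2:1@105]
After op 3 [order #3] limit_buy(price=95, qty=4): fills=none; bids=[#3:4@95] asks=[#1:7@97 #2:1@105]
After op 4 [order #4] limit_sell(price=101, qty=4): fills=none; bids=[#3:4@95] asks=[#1:7@97 #4:4@101 #2:1@105]
After op 5 cancel(order #1): fills=none; bids=[#3:4@95] asks=[#4:4@101 #2:1@105]
After op 6 [order #5] market_buy(qty=6): fills=#5x#4:4@101 #5x#2:1@105; bids=[#3:4@95] asks=[-]
After op 7 [order #6] market_buy(qty=4): fills=none; bids=[#3:4@95] asks=[-]
After op 8 [order #7] market_buy(qty=7): fills=none; bids=[#3:4@95] asks=[-]
After op 9 [order #8] limit_sell(price=99, qty=3): fills=none; bids=[#3:4@95] asks=[#8:3@99]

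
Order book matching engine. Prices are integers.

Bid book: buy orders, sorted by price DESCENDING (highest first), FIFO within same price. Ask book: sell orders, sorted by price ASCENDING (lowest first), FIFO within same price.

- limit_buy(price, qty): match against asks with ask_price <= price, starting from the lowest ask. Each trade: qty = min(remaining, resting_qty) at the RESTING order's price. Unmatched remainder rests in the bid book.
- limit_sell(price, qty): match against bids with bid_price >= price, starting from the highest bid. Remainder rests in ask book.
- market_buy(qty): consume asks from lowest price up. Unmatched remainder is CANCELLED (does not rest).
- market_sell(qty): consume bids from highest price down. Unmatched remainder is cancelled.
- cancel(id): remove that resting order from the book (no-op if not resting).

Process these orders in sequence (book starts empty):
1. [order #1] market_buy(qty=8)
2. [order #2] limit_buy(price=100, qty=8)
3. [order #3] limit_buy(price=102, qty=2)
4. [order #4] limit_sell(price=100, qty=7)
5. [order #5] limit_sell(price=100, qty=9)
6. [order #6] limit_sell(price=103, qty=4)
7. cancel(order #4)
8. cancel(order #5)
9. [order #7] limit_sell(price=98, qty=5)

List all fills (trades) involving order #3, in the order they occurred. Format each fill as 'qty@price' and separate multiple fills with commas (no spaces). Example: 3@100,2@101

Answer: 2@102

Derivation:
After op 1 [order #1] market_buy(qty=8): fills=none; bids=[-] asks=[-]
After op 2 [order #2] limit_buy(price=100, qty=8): fills=none; bids=[#2:8@100] asks=[-]
After op 3 [order #3] limit_buy(price=102, qty=2): fills=none; bids=[#3:2@102 #2:8@100] asks=[-]
After op 4 [order #4] limit_sell(price=100, qty=7): fills=#3x#4:2@102 #2x#4:5@100; bids=[#2:3@100] asks=[-]
After op 5 [order #5] limit_sell(price=100, qty=9): fills=#2x#5:3@100; bids=[-] asks=[#5:6@100]
After op 6 [order #6] limit_sell(price=103, qty=4): fills=none; bids=[-] asks=[#5:6@100 #6:4@103]
After op 7 cancel(order #4): fills=none; bids=[-] asks=[#5:6@100 #6:4@103]
After op 8 cancel(order #5): fills=none; bids=[-] asks=[#6:4@103]
After op 9 [order #7] limit_sell(price=98, qty=5): fills=none; bids=[-] asks=[#7:5@98 #6:4@103]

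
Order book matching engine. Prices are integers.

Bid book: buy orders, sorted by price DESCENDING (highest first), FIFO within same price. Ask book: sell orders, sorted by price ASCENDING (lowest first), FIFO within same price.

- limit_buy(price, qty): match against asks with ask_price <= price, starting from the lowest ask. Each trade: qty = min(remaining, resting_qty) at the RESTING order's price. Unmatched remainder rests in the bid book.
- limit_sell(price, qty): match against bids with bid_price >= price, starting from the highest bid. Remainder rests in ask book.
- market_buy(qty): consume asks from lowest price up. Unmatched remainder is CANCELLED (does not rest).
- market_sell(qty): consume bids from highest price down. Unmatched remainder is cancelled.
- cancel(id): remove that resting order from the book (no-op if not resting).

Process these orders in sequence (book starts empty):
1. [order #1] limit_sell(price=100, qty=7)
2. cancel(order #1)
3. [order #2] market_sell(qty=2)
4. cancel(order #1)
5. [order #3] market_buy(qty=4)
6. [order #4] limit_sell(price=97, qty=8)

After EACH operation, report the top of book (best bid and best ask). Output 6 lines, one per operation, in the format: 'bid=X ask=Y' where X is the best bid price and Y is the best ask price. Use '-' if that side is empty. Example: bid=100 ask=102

Answer: bid=- ask=100
bid=- ask=-
bid=- ask=-
bid=- ask=-
bid=- ask=-
bid=- ask=97

Derivation:
After op 1 [order #1] limit_sell(price=100, qty=7): fills=none; bids=[-] asks=[#1:7@100]
After op 2 cancel(order #1): fills=none; bids=[-] asks=[-]
After op 3 [order #2] market_sell(qty=2): fills=none; bids=[-] asks=[-]
After op 4 cancel(order #1): fills=none; bids=[-] asks=[-]
After op 5 [order #3] market_buy(qty=4): fills=none; bids=[-] asks=[-]
After op 6 [order #4] limit_sell(price=97, qty=8): fills=none; bids=[-] asks=[#4:8@97]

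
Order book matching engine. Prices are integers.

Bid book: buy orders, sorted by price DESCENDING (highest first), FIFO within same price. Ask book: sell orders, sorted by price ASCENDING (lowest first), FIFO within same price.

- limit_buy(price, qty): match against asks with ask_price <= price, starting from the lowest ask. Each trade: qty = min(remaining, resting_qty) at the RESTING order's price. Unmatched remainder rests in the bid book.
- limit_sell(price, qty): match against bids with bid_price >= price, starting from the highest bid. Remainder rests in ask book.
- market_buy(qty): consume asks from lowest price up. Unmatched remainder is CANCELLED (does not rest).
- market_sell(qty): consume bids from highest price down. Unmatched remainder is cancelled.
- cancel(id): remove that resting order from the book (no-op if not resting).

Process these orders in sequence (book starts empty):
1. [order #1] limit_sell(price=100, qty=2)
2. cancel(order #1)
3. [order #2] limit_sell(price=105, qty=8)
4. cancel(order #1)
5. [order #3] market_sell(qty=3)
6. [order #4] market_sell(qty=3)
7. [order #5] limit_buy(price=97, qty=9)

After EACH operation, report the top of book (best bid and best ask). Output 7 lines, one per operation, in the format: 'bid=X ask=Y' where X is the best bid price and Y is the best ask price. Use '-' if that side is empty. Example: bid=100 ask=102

After op 1 [order #1] limit_sell(price=100, qty=2): fills=none; bids=[-] asks=[#1:2@100]
After op 2 cancel(order #1): fills=none; bids=[-] asks=[-]
After op 3 [order #2] limit_sell(price=105, qty=8): fills=none; bids=[-] asks=[#2:8@105]
After op 4 cancel(order #1): fills=none; bids=[-] asks=[#2:8@105]
After op 5 [order #3] market_sell(qty=3): fills=none; bids=[-] asks=[#2:8@105]
After op 6 [order #4] market_sell(qty=3): fills=none; bids=[-] asks=[#2:8@105]
After op 7 [order #5] limit_buy(price=97, qty=9): fills=none; bids=[#5:9@97] asks=[#2:8@105]

Answer: bid=- ask=100
bid=- ask=-
bid=- ask=105
bid=- ask=105
bid=- ask=105
bid=- ask=105
bid=97 ask=105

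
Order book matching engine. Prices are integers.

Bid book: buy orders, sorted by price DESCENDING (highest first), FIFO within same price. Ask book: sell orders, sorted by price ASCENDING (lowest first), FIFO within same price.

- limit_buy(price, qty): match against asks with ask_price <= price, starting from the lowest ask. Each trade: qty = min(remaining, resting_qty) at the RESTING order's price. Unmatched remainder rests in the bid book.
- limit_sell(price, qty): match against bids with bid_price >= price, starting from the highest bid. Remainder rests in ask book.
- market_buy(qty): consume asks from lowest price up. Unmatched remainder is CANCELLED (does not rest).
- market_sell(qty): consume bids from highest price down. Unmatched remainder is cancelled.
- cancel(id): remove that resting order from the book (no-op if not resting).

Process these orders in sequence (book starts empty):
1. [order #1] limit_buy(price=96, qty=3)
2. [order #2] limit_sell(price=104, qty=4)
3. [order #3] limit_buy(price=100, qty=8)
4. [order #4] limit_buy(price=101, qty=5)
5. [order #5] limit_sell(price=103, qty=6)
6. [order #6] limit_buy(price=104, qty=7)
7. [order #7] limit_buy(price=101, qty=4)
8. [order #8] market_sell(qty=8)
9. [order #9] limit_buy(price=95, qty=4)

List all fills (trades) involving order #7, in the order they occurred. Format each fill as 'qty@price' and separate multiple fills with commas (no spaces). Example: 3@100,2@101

After op 1 [order #1] limit_buy(price=96, qty=3): fills=none; bids=[#1:3@96] asks=[-]
After op 2 [order #2] limit_sell(price=104, qty=4): fills=none; bids=[#1:3@96] asks=[#2:4@104]
After op 3 [order #3] limit_buy(price=100, qty=8): fills=none; bids=[#3:8@100 #1:3@96] asks=[#2:4@104]
After op 4 [order #4] limit_buy(price=101, qty=5): fills=none; bids=[#4:5@101 #3:8@100 #1:3@96] asks=[#2:4@104]
After op 5 [order #5] limit_sell(price=103, qty=6): fills=none; bids=[#4:5@101 #3:8@100 #1:3@96] asks=[#5:6@103 #2:4@104]
After op 6 [order #6] limit_buy(price=104, qty=7): fills=#6x#5:6@103 #6x#2:1@104; bids=[#4:5@101 #3:8@100 #1:3@96] asks=[#2:3@104]
After op 7 [order #7] limit_buy(price=101, qty=4): fills=none; bids=[#4:5@101 #7:4@101 #3:8@100 #1:3@96] asks=[#2:3@104]
After op 8 [order #8] market_sell(qty=8): fills=#4x#8:5@101 #7x#8:3@101; bids=[#7:1@101 #3:8@100 #1:3@96] asks=[#2:3@104]
After op 9 [order #9] limit_buy(price=95, qty=4): fills=none; bids=[#7:1@101 #3:8@100 #1:3@96 #9:4@95] asks=[#2:3@104]

Answer: 3@101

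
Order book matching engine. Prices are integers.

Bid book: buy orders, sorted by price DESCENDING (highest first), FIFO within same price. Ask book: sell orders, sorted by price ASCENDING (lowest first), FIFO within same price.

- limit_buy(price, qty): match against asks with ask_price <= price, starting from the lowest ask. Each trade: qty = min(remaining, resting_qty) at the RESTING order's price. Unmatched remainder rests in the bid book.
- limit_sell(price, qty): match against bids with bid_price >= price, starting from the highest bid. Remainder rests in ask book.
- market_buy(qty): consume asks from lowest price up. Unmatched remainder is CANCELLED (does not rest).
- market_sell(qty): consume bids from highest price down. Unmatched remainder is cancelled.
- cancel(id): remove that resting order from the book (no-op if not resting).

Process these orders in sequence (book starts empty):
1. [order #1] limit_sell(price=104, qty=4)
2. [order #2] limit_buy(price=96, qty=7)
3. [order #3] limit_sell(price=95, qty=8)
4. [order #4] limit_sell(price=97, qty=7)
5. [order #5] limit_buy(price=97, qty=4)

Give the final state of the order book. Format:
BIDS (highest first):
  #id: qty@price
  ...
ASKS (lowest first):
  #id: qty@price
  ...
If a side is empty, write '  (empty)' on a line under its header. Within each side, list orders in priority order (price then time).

After op 1 [order #1] limit_sell(price=104, qty=4): fills=none; bids=[-] asks=[#1:4@104]
After op 2 [order #2] limit_buy(price=96, qty=7): fills=none; bids=[#2:7@96] asks=[#1:4@104]
After op 3 [order #3] limit_sell(price=95, qty=8): fills=#2x#3:7@96; bids=[-] asks=[#3:1@95 #1:4@104]
After op 4 [order #4] limit_sell(price=97, qty=7): fills=none; bids=[-] asks=[#3:1@95 #4:7@97 #1:4@104]
After op 5 [order #5] limit_buy(price=97, qty=4): fills=#5x#3:1@95 #5x#4:3@97; bids=[-] asks=[#4:4@97 #1:4@104]

Answer: BIDS (highest first):
  (empty)
ASKS (lowest first):
  #4: 4@97
  #1: 4@104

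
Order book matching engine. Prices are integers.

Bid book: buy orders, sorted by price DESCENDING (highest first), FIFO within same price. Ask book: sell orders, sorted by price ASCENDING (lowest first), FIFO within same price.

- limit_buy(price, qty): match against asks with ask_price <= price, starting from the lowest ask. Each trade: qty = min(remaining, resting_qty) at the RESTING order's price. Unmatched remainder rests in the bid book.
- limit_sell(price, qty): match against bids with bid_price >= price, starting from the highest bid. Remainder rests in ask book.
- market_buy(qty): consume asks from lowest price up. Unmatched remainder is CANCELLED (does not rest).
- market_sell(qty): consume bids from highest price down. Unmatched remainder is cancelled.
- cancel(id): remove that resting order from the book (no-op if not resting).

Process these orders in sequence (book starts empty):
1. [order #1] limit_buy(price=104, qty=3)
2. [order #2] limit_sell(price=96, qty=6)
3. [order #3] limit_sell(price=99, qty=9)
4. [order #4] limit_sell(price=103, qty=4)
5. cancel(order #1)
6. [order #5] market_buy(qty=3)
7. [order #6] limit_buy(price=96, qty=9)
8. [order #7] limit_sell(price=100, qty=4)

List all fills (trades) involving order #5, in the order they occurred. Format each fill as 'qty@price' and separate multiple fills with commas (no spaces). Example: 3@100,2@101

After op 1 [order #1] limit_buy(price=104, qty=3): fills=none; bids=[#1:3@104] asks=[-]
After op 2 [order #2] limit_sell(price=96, qty=6): fills=#1x#2:3@104; bids=[-] asks=[#2:3@96]
After op 3 [order #3] limit_sell(price=99, qty=9): fills=none; bids=[-] asks=[#2:3@96 #3:9@99]
After op 4 [order #4] limit_sell(price=103, qty=4): fills=none; bids=[-] asks=[#2:3@96 #3:9@99 #4:4@103]
After op 5 cancel(order #1): fills=none; bids=[-] asks=[#2:3@96 #3:9@99 #4:4@103]
After op 6 [order #5] market_buy(qty=3): fills=#5x#2:3@96; bids=[-] asks=[#3:9@99 #4:4@103]
After op 7 [order #6] limit_buy(price=96, qty=9): fills=none; bids=[#6:9@96] asks=[#3:9@99 #4:4@103]
After op 8 [order #7] limit_sell(price=100, qty=4): fills=none; bids=[#6:9@96] asks=[#3:9@99 #7:4@100 #4:4@103]

Answer: 3@96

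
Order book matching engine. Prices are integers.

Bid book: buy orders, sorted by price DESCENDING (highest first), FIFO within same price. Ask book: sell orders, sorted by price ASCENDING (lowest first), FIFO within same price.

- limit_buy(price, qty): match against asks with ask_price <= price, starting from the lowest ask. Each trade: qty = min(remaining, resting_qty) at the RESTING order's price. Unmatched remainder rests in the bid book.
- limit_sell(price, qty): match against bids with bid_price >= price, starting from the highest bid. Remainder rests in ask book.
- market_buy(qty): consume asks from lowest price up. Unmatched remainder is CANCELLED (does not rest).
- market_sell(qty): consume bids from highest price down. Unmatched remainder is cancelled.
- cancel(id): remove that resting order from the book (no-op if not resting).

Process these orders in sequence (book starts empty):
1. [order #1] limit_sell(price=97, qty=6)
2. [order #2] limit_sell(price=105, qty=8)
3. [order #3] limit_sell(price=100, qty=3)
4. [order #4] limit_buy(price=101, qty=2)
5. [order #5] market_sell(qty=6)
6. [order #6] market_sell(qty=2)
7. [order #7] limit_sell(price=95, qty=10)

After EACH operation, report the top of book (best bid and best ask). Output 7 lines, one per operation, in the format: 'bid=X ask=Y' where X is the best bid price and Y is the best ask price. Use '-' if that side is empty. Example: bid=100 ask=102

After op 1 [order #1] limit_sell(price=97, qty=6): fills=none; bids=[-] asks=[#1:6@97]
After op 2 [order #2] limit_sell(price=105, qty=8): fills=none; bids=[-] asks=[#1:6@97 #2:8@105]
After op 3 [order #3] limit_sell(price=100, qty=3): fills=none; bids=[-] asks=[#1:6@97 #3:3@100 #2:8@105]
After op 4 [order #4] limit_buy(price=101, qty=2): fills=#4x#1:2@97; bids=[-] asks=[#1:4@97 #3:3@100 #2:8@105]
After op 5 [order #5] market_sell(qty=6): fills=none; bids=[-] asks=[#1:4@97 #3:3@100 #2:8@105]
After op 6 [order #6] market_sell(qty=2): fills=none; bids=[-] asks=[#1:4@97 #3:3@100 #2:8@105]
After op 7 [order #7] limit_sell(price=95, qty=10): fills=none; bids=[-] asks=[#7:10@95 #1:4@97 #3:3@100 #2:8@105]

Answer: bid=- ask=97
bid=- ask=97
bid=- ask=97
bid=- ask=97
bid=- ask=97
bid=- ask=97
bid=- ask=95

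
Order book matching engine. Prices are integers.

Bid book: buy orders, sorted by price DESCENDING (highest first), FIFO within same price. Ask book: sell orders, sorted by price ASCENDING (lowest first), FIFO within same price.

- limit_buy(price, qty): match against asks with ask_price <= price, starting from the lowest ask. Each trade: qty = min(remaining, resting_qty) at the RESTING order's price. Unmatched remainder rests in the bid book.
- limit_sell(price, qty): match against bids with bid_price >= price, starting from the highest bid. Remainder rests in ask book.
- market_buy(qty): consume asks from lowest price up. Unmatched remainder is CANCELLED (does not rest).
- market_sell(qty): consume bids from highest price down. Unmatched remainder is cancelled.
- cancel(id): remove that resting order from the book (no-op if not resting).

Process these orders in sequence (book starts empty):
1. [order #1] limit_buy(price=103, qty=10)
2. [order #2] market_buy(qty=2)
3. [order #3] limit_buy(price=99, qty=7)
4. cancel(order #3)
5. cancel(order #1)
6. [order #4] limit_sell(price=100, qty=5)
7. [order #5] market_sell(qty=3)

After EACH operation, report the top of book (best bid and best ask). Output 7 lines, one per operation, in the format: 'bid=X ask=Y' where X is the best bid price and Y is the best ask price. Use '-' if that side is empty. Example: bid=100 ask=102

Answer: bid=103 ask=-
bid=103 ask=-
bid=103 ask=-
bid=103 ask=-
bid=- ask=-
bid=- ask=100
bid=- ask=100

Derivation:
After op 1 [order #1] limit_buy(price=103, qty=10): fills=none; bids=[#1:10@103] asks=[-]
After op 2 [order #2] market_buy(qty=2): fills=none; bids=[#1:10@103] asks=[-]
After op 3 [order #3] limit_buy(price=99, qty=7): fills=none; bids=[#1:10@103 #3:7@99] asks=[-]
After op 4 cancel(order #3): fills=none; bids=[#1:10@103] asks=[-]
After op 5 cancel(order #1): fills=none; bids=[-] asks=[-]
After op 6 [order #4] limit_sell(price=100, qty=5): fills=none; bids=[-] asks=[#4:5@100]
After op 7 [order #5] market_sell(qty=3): fills=none; bids=[-] asks=[#4:5@100]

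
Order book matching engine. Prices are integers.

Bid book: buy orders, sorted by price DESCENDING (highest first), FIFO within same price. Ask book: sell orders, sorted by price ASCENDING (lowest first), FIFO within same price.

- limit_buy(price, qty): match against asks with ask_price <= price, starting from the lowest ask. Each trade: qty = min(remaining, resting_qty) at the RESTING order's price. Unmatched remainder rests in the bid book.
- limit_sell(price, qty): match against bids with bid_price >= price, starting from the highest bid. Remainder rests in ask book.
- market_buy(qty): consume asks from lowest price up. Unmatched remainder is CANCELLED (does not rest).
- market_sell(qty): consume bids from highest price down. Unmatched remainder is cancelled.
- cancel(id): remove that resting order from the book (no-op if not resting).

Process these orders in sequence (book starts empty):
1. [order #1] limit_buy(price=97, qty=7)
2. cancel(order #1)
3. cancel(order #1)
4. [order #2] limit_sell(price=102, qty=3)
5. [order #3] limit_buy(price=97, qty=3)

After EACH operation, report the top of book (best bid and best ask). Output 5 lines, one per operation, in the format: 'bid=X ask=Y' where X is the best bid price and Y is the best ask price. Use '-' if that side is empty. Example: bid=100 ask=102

Answer: bid=97 ask=-
bid=- ask=-
bid=- ask=-
bid=- ask=102
bid=97 ask=102

Derivation:
After op 1 [order #1] limit_buy(price=97, qty=7): fills=none; bids=[#1:7@97] asks=[-]
After op 2 cancel(order #1): fills=none; bids=[-] asks=[-]
After op 3 cancel(order #1): fills=none; bids=[-] asks=[-]
After op 4 [order #2] limit_sell(price=102, qty=3): fills=none; bids=[-] asks=[#2:3@102]
After op 5 [order #3] limit_buy(price=97, qty=3): fills=none; bids=[#3:3@97] asks=[#2:3@102]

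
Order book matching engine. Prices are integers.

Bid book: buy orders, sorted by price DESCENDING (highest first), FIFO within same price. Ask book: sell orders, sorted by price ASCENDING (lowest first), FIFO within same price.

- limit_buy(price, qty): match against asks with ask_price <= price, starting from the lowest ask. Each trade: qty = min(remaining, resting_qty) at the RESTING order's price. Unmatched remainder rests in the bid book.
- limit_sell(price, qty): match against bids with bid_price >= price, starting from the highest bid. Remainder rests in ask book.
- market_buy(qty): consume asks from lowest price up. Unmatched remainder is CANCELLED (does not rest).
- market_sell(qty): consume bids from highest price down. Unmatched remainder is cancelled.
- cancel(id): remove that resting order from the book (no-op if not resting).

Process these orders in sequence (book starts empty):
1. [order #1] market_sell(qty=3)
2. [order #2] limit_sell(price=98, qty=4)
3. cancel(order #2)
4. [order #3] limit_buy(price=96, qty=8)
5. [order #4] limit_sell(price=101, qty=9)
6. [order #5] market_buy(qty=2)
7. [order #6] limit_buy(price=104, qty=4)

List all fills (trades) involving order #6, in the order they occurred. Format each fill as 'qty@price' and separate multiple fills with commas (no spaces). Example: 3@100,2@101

After op 1 [order #1] market_sell(qty=3): fills=none; bids=[-] asks=[-]
After op 2 [order #2] limit_sell(price=98, qty=4): fills=none; bids=[-] asks=[#2:4@98]
After op 3 cancel(order #2): fills=none; bids=[-] asks=[-]
After op 4 [order #3] limit_buy(price=96, qty=8): fills=none; bids=[#3:8@96] asks=[-]
After op 5 [order #4] limit_sell(price=101, qty=9): fills=none; bids=[#3:8@96] asks=[#4:9@101]
After op 6 [order #5] market_buy(qty=2): fills=#5x#4:2@101; bids=[#3:8@96] asks=[#4:7@101]
After op 7 [order #6] limit_buy(price=104, qty=4): fills=#6x#4:4@101; bids=[#3:8@96] asks=[#4:3@101]

Answer: 4@101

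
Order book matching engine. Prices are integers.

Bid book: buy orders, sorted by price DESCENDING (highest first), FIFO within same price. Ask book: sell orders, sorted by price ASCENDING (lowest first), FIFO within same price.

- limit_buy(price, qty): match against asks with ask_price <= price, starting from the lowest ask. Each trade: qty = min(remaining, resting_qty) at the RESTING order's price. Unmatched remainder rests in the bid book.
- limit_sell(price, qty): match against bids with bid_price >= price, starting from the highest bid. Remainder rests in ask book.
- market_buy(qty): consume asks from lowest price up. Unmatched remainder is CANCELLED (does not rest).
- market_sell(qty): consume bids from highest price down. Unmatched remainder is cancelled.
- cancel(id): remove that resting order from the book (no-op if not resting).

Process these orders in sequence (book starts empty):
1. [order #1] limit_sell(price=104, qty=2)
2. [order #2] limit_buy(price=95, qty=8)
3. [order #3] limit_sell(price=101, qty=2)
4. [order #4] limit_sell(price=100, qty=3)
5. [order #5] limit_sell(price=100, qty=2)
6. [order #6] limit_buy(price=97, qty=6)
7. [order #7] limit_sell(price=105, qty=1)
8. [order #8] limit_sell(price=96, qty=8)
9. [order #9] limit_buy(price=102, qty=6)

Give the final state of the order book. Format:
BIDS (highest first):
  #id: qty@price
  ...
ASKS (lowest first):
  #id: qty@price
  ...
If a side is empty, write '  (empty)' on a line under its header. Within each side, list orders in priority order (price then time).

After op 1 [order #1] limit_sell(price=104, qty=2): fills=none; bids=[-] asks=[#1:2@104]
After op 2 [order #2] limit_buy(price=95, qty=8): fills=none; bids=[#2:8@95] asks=[#1:2@104]
After op 3 [order #3] limit_sell(price=101, qty=2): fills=none; bids=[#2:8@95] asks=[#3:2@101 #1:2@104]
After op 4 [order #4] limit_sell(price=100, qty=3): fills=none; bids=[#2:8@95] asks=[#4:3@100 #3:2@101 #1:2@104]
After op 5 [order #5] limit_sell(price=100, qty=2): fills=none; bids=[#2:8@95] asks=[#4:3@100 #5:2@100 #3:2@101 #1:2@104]
After op 6 [order #6] limit_buy(price=97, qty=6): fills=none; bids=[#6:6@97 #2:8@95] asks=[#4:3@100 #5:2@100 #3:2@101 #1:2@104]
After op 7 [order #7] limit_sell(price=105, qty=1): fills=none; bids=[#6:6@97 #2:8@95] asks=[#4:3@100 #5:2@100 #3:2@101 #1:2@104 #7:1@105]
After op 8 [order #8] limit_sell(price=96, qty=8): fills=#6x#8:6@97; bids=[#2:8@95] asks=[#8:2@96 #4:3@100 #5:2@100 #3:2@101 #1:2@104 #7:1@105]
After op 9 [order #9] limit_buy(price=102, qty=6): fills=#9x#8:2@96 #9x#4:3@100 #9x#5:1@100; bids=[#2:8@95] asks=[#5:1@100 #3:2@101 #1:2@104 #7:1@105]

Answer: BIDS (highest first):
  #2: 8@95
ASKS (lowest first):
  #5: 1@100
  #3: 2@101
  #1: 2@104
  #7: 1@105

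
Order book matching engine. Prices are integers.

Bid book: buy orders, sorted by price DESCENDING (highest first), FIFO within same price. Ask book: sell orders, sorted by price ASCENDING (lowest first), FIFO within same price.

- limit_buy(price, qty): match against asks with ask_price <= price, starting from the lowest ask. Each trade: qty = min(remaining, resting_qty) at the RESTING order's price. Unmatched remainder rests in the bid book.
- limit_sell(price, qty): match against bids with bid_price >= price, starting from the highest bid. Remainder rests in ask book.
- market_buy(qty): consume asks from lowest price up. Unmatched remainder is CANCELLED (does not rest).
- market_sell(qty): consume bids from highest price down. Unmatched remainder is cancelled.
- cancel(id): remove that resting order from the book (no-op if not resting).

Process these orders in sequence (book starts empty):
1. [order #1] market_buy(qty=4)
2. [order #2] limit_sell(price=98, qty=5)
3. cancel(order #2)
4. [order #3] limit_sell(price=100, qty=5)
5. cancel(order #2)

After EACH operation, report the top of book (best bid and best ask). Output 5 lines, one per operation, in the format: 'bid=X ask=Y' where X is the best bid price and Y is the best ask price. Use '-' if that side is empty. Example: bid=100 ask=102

After op 1 [order #1] market_buy(qty=4): fills=none; bids=[-] asks=[-]
After op 2 [order #2] limit_sell(price=98, qty=5): fills=none; bids=[-] asks=[#2:5@98]
After op 3 cancel(order #2): fills=none; bids=[-] asks=[-]
After op 4 [order #3] limit_sell(price=100, qty=5): fills=none; bids=[-] asks=[#3:5@100]
After op 5 cancel(order #2): fills=none; bids=[-] asks=[#3:5@100]

Answer: bid=- ask=-
bid=- ask=98
bid=- ask=-
bid=- ask=100
bid=- ask=100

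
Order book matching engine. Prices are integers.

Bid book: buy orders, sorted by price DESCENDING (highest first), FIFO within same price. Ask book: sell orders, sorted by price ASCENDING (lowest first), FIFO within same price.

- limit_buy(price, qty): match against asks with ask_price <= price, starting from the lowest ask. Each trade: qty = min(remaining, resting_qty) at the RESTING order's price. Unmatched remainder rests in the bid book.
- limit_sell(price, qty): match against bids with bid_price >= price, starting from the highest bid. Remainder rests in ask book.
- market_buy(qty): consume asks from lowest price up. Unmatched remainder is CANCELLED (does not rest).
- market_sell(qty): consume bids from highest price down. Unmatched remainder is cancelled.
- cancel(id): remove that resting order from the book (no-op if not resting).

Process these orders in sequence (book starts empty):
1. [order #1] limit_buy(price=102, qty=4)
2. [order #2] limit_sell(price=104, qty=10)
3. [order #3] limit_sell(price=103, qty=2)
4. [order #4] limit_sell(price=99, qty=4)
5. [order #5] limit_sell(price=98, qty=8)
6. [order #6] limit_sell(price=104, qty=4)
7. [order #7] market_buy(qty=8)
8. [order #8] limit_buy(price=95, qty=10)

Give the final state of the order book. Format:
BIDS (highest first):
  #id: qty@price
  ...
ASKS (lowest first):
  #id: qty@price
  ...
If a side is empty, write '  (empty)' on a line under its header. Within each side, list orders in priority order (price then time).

Answer: BIDS (highest first):
  #8: 10@95
ASKS (lowest first):
  #3: 2@103
  #2: 10@104
  #6: 4@104

Derivation:
After op 1 [order #1] limit_buy(price=102, qty=4): fills=none; bids=[#1:4@102] asks=[-]
After op 2 [order #2] limit_sell(price=104, qty=10): fills=none; bids=[#1:4@102] asks=[#2:10@104]
After op 3 [order #3] limit_sell(price=103, qty=2): fills=none; bids=[#1:4@102] asks=[#3:2@103 #2:10@104]
After op 4 [order #4] limit_sell(price=99, qty=4): fills=#1x#4:4@102; bids=[-] asks=[#3:2@103 #2:10@104]
After op 5 [order #5] limit_sell(price=98, qty=8): fills=none; bids=[-] asks=[#5:8@98 #3:2@103 #2:10@104]
After op 6 [order #6] limit_sell(price=104, qty=4): fills=none; bids=[-] asks=[#5:8@98 #3:2@103 #2:10@104 #6:4@104]
After op 7 [order #7] market_buy(qty=8): fills=#7x#5:8@98; bids=[-] asks=[#3:2@103 #2:10@104 #6:4@104]
After op 8 [order #8] limit_buy(price=95, qty=10): fills=none; bids=[#8:10@95] asks=[#3:2@103 #2:10@104 #6:4@104]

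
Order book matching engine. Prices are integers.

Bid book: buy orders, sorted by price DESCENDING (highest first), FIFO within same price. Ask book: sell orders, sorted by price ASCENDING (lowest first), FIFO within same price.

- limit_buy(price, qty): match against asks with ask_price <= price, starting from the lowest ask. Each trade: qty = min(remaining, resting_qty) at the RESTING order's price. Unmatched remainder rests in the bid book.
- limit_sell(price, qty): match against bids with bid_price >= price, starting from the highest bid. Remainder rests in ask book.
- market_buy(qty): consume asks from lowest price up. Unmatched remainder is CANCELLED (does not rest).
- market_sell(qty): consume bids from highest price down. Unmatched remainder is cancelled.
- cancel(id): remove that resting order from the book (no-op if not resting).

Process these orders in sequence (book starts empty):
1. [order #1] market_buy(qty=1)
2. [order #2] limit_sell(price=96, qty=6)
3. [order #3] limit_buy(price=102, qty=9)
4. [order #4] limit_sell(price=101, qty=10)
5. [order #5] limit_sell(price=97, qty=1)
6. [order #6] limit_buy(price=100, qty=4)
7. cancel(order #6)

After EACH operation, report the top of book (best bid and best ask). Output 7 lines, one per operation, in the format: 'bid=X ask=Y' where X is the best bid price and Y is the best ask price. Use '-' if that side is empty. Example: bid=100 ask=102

Answer: bid=- ask=-
bid=- ask=96
bid=102 ask=-
bid=- ask=101
bid=- ask=97
bid=100 ask=101
bid=- ask=101

Derivation:
After op 1 [order #1] market_buy(qty=1): fills=none; bids=[-] asks=[-]
After op 2 [order #2] limit_sell(price=96, qty=6): fills=none; bids=[-] asks=[#2:6@96]
After op 3 [order #3] limit_buy(price=102, qty=9): fills=#3x#2:6@96; bids=[#3:3@102] asks=[-]
After op 4 [order #4] limit_sell(price=101, qty=10): fills=#3x#4:3@102; bids=[-] asks=[#4:7@101]
After op 5 [order #5] limit_sell(price=97, qty=1): fills=none; bids=[-] asks=[#5:1@97 #4:7@101]
After op 6 [order #6] limit_buy(price=100, qty=4): fills=#6x#5:1@97; bids=[#6:3@100] asks=[#4:7@101]
After op 7 cancel(order #6): fills=none; bids=[-] asks=[#4:7@101]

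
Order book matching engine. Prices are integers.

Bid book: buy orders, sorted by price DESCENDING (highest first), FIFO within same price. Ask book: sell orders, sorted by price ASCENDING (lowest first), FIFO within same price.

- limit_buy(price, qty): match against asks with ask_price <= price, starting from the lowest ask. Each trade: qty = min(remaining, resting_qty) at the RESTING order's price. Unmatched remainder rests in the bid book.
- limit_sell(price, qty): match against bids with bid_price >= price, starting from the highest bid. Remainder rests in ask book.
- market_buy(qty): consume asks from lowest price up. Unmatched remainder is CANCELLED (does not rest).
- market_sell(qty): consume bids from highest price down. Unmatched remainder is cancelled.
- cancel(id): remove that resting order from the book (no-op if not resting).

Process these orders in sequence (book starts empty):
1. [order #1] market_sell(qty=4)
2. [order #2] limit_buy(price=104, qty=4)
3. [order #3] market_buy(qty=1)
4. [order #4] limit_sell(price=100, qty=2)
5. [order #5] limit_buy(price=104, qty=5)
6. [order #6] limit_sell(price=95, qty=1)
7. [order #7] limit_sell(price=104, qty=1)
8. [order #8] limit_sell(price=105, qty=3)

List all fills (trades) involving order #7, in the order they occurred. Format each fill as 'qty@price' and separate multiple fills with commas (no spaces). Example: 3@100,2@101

After op 1 [order #1] market_sell(qty=4): fills=none; bids=[-] asks=[-]
After op 2 [order #2] limit_buy(price=104, qty=4): fills=none; bids=[#2:4@104] asks=[-]
After op 3 [order #3] market_buy(qty=1): fills=none; bids=[#2:4@104] asks=[-]
After op 4 [order #4] limit_sell(price=100, qty=2): fills=#2x#4:2@104; bids=[#2:2@104] asks=[-]
After op 5 [order #5] limit_buy(price=104, qty=5): fills=none; bids=[#2:2@104 #5:5@104] asks=[-]
After op 6 [order #6] limit_sell(price=95, qty=1): fills=#2x#6:1@104; bids=[#2:1@104 #5:5@104] asks=[-]
After op 7 [order #7] limit_sell(price=104, qty=1): fills=#2x#7:1@104; bids=[#5:5@104] asks=[-]
After op 8 [order #8] limit_sell(price=105, qty=3): fills=none; bids=[#5:5@104] asks=[#8:3@105]

Answer: 1@104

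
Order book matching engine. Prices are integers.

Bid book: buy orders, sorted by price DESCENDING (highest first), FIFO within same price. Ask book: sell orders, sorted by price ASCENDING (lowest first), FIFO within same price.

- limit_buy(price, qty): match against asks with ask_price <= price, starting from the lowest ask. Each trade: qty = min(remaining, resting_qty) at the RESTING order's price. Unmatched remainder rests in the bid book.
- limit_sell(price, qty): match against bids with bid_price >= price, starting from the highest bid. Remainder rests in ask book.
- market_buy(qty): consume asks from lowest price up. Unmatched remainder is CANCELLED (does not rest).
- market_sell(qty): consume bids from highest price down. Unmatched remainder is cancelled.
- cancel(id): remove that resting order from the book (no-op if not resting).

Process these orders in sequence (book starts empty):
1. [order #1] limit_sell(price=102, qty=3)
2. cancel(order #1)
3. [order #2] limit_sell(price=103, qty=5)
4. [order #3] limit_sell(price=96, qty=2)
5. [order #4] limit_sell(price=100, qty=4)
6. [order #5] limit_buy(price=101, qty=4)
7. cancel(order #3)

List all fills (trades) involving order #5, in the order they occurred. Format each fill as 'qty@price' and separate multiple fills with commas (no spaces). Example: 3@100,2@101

After op 1 [order #1] limit_sell(price=102, qty=3): fills=none; bids=[-] asks=[#1:3@102]
After op 2 cancel(order #1): fills=none; bids=[-] asks=[-]
After op 3 [order #2] limit_sell(price=103, qty=5): fills=none; bids=[-] asks=[#2:5@103]
After op 4 [order #3] limit_sell(price=96, qty=2): fills=none; bids=[-] asks=[#3:2@96 #2:5@103]
After op 5 [order #4] limit_sell(price=100, qty=4): fills=none; bids=[-] asks=[#3:2@96 #4:4@100 #2:5@103]
After op 6 [order #5] limit_buy(price=101, qty=4): fills=#5x#3:2@96 #5x#4:2@100; bids=[-] asks=[#4:2@100 #2:5@103]
After op 7 cancel(order #3): fills=none; bids=[-] asks=[#4:2@100 #2:5@103]

Answer: 2@96,2@100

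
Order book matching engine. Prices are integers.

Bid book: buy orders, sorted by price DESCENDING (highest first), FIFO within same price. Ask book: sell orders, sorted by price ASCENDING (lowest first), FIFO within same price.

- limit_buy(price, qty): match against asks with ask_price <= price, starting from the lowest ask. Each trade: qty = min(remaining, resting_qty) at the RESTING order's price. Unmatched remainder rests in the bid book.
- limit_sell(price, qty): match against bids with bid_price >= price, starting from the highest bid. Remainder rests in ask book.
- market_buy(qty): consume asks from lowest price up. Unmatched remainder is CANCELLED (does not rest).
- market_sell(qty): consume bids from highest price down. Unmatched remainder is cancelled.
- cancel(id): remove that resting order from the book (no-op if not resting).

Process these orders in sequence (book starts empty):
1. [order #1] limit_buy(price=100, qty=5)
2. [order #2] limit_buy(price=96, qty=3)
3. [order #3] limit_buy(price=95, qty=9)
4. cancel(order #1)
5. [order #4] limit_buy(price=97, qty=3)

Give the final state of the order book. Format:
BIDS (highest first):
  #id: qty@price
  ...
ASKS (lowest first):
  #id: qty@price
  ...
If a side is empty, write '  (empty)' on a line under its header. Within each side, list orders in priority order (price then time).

Answer: BIDS (highest first):
  #4: 3@97
  #2: 3@96
  #3: 9@95
ASKS (lowest first):
  (empty)

Derivation:
After op 1 [order #1] limit_buy(price=100, qty=5): fills=none; bids=[#1:5@100] asks=[-]
After op 2 [order #2] limit_buy(price=96, qty=3): fills=none; bids=[#1:5@100 #2:3@96] asks=[-]
After op 3 [order #3] limit_buy(price=95, qty=9): fills=none; bids=[#1:5@100 #2:3@96 #3:9@95] asks=[-]
After op 4 cancel(order #1): fills=none; bids=[#2:3@96 #3:9@95] asks=[-]
After op 5 [order #4] limit_buy(price=97, qty=3): fills=none; bids=[#4:3@97 #2:3@96 #3:9@95] asks=[-]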